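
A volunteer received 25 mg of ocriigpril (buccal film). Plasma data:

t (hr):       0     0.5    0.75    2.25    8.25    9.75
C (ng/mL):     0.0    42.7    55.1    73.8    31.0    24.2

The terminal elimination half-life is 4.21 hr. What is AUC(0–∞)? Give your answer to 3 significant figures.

Trapezoidal AUC_0→9.75:
  [0→0.5]: (0.0+42.7)/2 × 0.5 = 10.675
  [0.5→0.75]: (42.7+55.1)/2 × 0.25 = 12.225
  [0.75→2.25]: (55.1+73.8)/2 × 1.5 = 96.675
  [2.25→8.25]: (73.8+31.0)/2 × 6 = 314.4
  [8.25→9.75]: (31.0+24.2)/2 × 1.5 = 41.4
  Sum = 475.375 ng/mL·hr
k_e = ln2 / t½ = 0.693147 / 4.21 = 0.1646 hr^-1
Extrapolated tail: C_last / k_e = 24.2 / 0.1646 = 147.023
AUC_0→∞ = 475.375 + 147.023 = 622.398 ng/mL·hr

AUC = 622 ng/mL·hr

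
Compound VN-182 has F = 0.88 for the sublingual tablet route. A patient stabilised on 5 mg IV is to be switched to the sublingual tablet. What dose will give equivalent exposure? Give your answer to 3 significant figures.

D_sublingual = 5.68 mg

For equal systemic exposure: F × D_ev = D_iv
D_ev = D_iv / F = 5 / 0.88 = 5.68182 mg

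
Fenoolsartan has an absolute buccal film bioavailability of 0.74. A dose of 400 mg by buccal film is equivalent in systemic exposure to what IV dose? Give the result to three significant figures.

D_iv = 296 mg

Systemic exposure from an extravascular dose = F × D_ev, so the equivalent IV dose is F × D_ev.
D_iv = F × D_ev = 0.74 × 400 = 296 mg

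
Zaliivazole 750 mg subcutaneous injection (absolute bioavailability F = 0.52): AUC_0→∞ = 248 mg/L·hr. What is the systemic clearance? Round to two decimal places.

CL = F × Dose / AUC_0→∞
   = 0.52 × 750 / 248 = 1.57258 L/hr

CL = 1.57 L/hr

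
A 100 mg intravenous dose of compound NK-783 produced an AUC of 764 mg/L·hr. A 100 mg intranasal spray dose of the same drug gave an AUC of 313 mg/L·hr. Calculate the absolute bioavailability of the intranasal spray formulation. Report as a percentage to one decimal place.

F = 41.0%

F = (AUC_ev / D_ev) / (AUC_iv / D_iv)
  = (313/100) / (764/100)
  = 3.13 / 7.64 = 0.4097
  = 40.97%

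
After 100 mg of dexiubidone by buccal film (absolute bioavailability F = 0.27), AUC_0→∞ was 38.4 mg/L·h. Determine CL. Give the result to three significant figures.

CL = 0.703 L/h

CL = F × Dose / AUC_0→∞
   = 0.27 × 100 / 38.4 = 0.703125 L/h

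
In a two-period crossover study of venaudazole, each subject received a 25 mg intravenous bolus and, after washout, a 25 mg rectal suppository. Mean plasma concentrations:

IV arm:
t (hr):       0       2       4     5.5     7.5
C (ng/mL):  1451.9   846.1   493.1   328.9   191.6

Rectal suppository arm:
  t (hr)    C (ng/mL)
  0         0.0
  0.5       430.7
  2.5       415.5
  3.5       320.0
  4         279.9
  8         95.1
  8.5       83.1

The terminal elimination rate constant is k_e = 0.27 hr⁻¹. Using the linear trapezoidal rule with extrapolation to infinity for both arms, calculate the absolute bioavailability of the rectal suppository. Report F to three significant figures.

Trapezoidal AUC_0→7.5 (IV):
  [0→2]: (1451.9+846.1)/2 × 2 = 2298.0
  [2→4]: (846.1+493.1)/2 × 2 = 1339.2
  [4→5.5]: (493.1+328.9)/2 × 1.5 = 616.5
  [5.5→7.5]: (328.9+191.6)/2 × 2 = 520.5
  Sum = 4774.2 ng/mL·hr
IV tail: 191.6/0.27 = 709.630; AUC_iv,0→∞ = 4774.2 + 709.630 = 5483.83 ng/mL·hr
Trapezoidal AUC_0→8.5 (rectal suppository):
  [0→0.5]: (0.0+430.7)/2 × 0.5 = 107.675
  [0.5→2.5]: (430.7+415.5)/2 × 2 = 846.2
  [2.5→3.5]: (415.5+320.0)/2 × 1 = 367.75
  [3.5→4]: (320.0+279.9)/2 × 0.5 = 149.975
  [4→8]: (279.9+95.1)/2 × 4 = 750.0
  [8→8.5]: (95.1+83.1)/2 × 0.5 = 44.55
  Sum = 2266.15 ng/mL·hr
rectal suppository tail: 83.1/0.27 = 307.778; AUC_ev,0→∞ = 2266.15 + 307.778 = 2573.928 ng/mL·hr
F = (AUC_ev/D_ev)/(AUC_iv/D_iv) = (2573.928/25)/(5483.83/25) = 102.95712/219.3532 = 0.4694

F = 0.469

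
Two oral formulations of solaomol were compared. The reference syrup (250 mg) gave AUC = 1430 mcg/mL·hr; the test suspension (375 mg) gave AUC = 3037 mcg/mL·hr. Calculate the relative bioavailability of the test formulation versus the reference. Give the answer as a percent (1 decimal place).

F_rel = (AUC_test/D_test) / (AUC_ref/D_ref)
      = (3037/375) / (1430/250)
      = 8.09867 / 5.72 = 1.4159 = 141.59%

F_rel = 141.6%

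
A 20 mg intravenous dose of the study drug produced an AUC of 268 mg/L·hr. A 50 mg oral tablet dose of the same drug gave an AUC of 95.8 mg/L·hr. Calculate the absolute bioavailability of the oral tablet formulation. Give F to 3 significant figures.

F = (AUC_ev / D_ev) / (AUC_iv / D_iv)
  = (95.8/50) / (268/20)
  = 1.916 / 13.4 = 0.1430

F = 0.143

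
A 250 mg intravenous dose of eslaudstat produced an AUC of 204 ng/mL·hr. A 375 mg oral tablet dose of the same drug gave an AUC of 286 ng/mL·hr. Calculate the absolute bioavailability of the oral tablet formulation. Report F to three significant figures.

F = 0.935

F = (AUC_ev / D_ev) / (AUC_iv / D_iv)
  = (286/375) / (204/250)
  = 0.762667 / 0.816 = 0.9346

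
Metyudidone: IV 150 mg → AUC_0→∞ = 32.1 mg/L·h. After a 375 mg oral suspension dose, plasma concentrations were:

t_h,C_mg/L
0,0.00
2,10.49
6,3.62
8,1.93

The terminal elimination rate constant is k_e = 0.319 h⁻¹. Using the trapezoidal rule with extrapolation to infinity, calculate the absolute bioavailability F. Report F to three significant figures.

F = 0.627

Trapezoidal AUC_0→8 (oral suspension):
  [0→2]: (0.00+10.49)/2 × 2 = 10.49
  [2→6]: (10.49+3.62)/2 × 4 = 28.22
  [6→8]: (3.62+1.93)/2 × 2 = 5.55
  Sum = 44.26 mg/L·h
Tail: C_last/k_e = 1.93/0.319 = 6.050
AUC_0→∞ (oral suspension) = 44.26 + 6.050 = 50.31 mg/L·h
F = (AUC_ev/D_ev)/(AUC_iv/D_iv) = (50.31/375)/(32.1/150) = 0.13416/0.214 = 0.6269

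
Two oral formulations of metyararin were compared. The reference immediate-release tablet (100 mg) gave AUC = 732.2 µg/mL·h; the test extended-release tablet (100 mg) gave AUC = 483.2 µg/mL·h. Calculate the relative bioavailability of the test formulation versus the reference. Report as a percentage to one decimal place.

F_rel = (AUC_test/D_test) / (AUC_ref/D_ref)
      = (483.2/100) / (732.2/100)
      = 4.832 / 7.322 = 0.6599 = 65.99%

F_rel = 66.0%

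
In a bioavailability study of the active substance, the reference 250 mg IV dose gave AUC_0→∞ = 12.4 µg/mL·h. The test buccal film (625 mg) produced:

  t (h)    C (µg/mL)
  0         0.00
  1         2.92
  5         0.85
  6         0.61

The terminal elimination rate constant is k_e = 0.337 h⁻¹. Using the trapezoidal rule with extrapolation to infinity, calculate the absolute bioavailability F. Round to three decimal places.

F = 0.372

Trapezoidal AUC_0→6 (buccal film):
  [0→1]: (0.00+2.92)/2 × 1 = 1.46
  [1→5]: (2.92+0.85)/2 × 4 = 7.54
  [5→6]: (0.85+0.61)/2 × 1 = 0.73
  Sum = 9.73 µg/mL·h
Tail: C_last/k_e = 0.61/0.337 = 1.810
AUC_0→∞ (buccal film) = 9.73 + 1.810 = 11.54 µg/mL·h
F = (AUC_ev/D_ev)/(AUC_iv/D_iv) = (11.54/625)/(12.4/250) = 0.018464/0.0496 = 0.3723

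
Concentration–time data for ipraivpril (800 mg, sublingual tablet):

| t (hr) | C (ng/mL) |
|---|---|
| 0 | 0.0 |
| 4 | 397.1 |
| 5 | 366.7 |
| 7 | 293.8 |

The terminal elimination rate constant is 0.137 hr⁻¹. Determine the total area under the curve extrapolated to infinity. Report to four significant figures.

AUC = 3981 ng/mL·hr

Trapezoidal AUC_0→7:
  [0→4]: (0.0+397.1)/2 × 4 = 794.2
  [4→5]: (397.1+366.7)/2 × 1 = 381.9
  [5→7]: (366.7+293.8)/2 × 2 = 660.5
  Sum = 1836.6 ng/mL·hr
Extrapolated tail: C_last / k_e = 293.8 / 0.137 = 2144.526
AUC_0→∞ = 1836.6 + 2144.526 = 3981.126 ng/mL·hr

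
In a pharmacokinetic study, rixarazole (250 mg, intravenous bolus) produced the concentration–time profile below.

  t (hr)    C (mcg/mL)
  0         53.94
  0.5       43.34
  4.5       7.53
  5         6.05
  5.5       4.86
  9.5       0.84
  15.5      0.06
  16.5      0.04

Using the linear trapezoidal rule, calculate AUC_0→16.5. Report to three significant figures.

Trapezoidal AUC_0→16.5:
  [0→0.5]: (53.94+43.34)/2 × 0.5 = 24.32
  [0.5→4.5]: (43.34+7.53)/2 × 4 = 101.74
  [4.5→5]: (7.53+6.05)/2 × 0.5 = 3.395
  [5→5.5]: (6.05+4.86)/2 × 0.5 = 2.7275
  [5.5→9.5]: (4.86+0.84)/2 × 4 = 11.4
  [9.5→15.5]: (0.84+0.06)/2 × 6 = 2.7
  [15.5→16.5]: (0.06+0.04)/2 × 1 = 0.05
  Sum = 146.3325 mcg/mL·hr

AUC = 146 mcg/mL·hr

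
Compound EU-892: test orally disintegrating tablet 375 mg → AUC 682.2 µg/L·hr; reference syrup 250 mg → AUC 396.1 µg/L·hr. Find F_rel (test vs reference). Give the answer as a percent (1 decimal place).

F_rel = 114.8%

F_rel = (AUC_test/D_test) / (AUC_ref/D_ref)
      = (682.2/375) / (396.1/250)
      = 1.8192 / 1.5844 = 1.1482 = 114.82%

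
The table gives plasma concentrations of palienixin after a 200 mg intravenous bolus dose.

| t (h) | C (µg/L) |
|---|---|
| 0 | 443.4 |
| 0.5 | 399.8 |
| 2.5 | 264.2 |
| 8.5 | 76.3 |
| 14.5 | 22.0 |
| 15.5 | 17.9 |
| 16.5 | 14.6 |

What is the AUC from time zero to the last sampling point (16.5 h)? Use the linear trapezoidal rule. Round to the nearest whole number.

Trapezoidal AUC_0→16.5:
  [0→0.5]: (443.4+399.8)/2 × 0.5 = 210.8
  [0.5→2.5]: (399.8+264.2)/2 × 2 = 664.0
  [2.5→8.5]: (264.2+76.3)/2 × 6 = 1021.5
  [8.5→14.5]: (76.3+22.0)/2 × 6 = 294.9
  [14.5→15.5]: (22.0+17.9)/2 × 1 = 19.95
  [15.5→16.5]: (17.9+14.6)/2 × 1 = 16.25
  Sum = 2227.4 µg/L·h

AUC = 2227 µg/L·h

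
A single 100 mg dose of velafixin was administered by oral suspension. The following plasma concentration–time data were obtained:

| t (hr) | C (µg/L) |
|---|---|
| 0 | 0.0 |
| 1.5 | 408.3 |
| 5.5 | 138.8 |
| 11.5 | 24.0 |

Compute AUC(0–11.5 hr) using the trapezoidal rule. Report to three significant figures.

Trapezoidal AUC_0→11.5:
  [0→1.5]: (0.0+408.3)/2 × 1.5 = 306.225
  [1.5→5.5]: (408.3+138.8)/2 × 4 = 1094.2
  [5.5→11.5]: (138.8+24.0)/2 × 6 = 488.4
  Sum = 1888.825 µg/L·hr

AUC = 1890 µg/L·hr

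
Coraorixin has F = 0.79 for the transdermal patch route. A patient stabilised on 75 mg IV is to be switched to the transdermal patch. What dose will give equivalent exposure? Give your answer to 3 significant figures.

For equal systemic exposure: F × D_ev = D_iv
D_ev = D_iv / F = 75 / 0.79 = 94.9367 mg

D_transdermal = 94.9 mg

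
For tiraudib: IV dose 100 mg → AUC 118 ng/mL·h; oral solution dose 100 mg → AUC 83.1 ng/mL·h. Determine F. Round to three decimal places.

F = (AUC_ev / D_ev) / (AUC_iv / D_iv)
  = (83.1/100) / (118/100)
  = 0.831 / 1.18 = 0.7042

F = 0.704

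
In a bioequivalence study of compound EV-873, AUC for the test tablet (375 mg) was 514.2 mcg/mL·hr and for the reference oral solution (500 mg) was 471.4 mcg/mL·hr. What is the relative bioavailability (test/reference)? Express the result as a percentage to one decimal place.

F_rel = (AUC_test/D_test) / (AUC_ref/D_ref)
      = (514.2/375) / (471.4/500)
      = 1.3712 / 0.9428 = 1.4544 = 145.44%

F_rel = 145.4%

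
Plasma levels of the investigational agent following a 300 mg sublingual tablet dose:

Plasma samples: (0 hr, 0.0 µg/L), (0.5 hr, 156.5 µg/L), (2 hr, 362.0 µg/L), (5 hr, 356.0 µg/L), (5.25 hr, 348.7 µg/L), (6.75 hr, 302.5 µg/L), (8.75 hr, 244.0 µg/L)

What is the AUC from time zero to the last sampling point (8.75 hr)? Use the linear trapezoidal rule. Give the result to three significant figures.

AUC = 2630 µg/L·hr

Trapezoidal AUC_0→8.75:
  [0→0.5]: (0.0+156.5)/2 × 0.5 = 39.125
  [0.5→2]: (156.5+362.0)/2 × 1.5 = 388.875
  [2→5]: (362.0+356.0)/2 × 3 = 1077.0
  [5→5.25]: (356.0+348.7)/2 × 0.25 = 88.0875
  [5.25→6.75]: (348.7+302.5)/2 × 1.5 = 488.4
  [6.75→8.75]: (302.5+244.0)/2 × 2 = 546.5
  Sum = 2627.9875 µg/L·hr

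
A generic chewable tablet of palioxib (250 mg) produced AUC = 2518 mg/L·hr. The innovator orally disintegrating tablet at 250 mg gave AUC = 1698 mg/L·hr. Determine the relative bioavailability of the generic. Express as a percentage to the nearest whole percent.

F_rel = (AUC_test/D_test) / (AUC_ref/D_ref)
      = (2518/250) / (1698/250)
      = 10.072 / 6.792 = 1.4829 = 148.29%

F_rel = 148%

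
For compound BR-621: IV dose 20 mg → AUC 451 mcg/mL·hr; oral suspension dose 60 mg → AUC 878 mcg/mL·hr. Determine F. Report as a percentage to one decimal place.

F = (AUC_ev / D_ev) / (AUC_iv / D_iv)
  = (878/60) / (451/20)
  = 14.6333 / 22.55 = 0.6489
  = 64.89%

F = 64.9%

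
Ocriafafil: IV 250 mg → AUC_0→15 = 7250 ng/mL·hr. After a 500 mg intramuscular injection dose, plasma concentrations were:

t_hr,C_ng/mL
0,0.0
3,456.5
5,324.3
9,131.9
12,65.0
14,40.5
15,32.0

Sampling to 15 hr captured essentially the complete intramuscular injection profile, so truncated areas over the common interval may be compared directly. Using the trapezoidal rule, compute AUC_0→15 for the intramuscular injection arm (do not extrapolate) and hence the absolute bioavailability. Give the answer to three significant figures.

Trapezoidal AUC_0→15 (intramuscular injection):
  [0→3]: (0.0+456.5)/2 × 3 = 684.75
  [3→5]: (456.5+324.3)/2 × 2 = 780.8
  [5→9]: (324.3+131.9)/2 × 4 = 912.4
  [9→12]: (131.9+65.0)/2 × 3 = 295.35
  [12→14]: (65.0+40.5)/2 × 2 = 105.5
  [14→15]: (40.5+32.0)/2 × 1 = 36.25
  Sum = 2815.05 ng/mL·hr
F = (AUC_ev/D_ev)/(AUC_iv/D_iv) = (2815.05/500)/(7250/250) = 5.6301/29 = 0.1941

F = 0.194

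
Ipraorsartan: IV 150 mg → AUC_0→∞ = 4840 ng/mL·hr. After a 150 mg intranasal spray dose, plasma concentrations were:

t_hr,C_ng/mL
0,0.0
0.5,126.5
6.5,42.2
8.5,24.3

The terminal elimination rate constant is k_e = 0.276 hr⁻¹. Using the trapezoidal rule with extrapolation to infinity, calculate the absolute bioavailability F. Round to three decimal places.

Trapezoidal AUC_0→8.5 (intranasal spray):
  [0→0.5]: (0.0+126.5)/2 × 0.5 = 31.625
  [0.5→6.5]: (126.5+42.2)/2 × 6 = 506.1
  [6.5→8.5]: (42.2+24.3)/2 × 2 = 66.5
  Sum = 604.225 ng/mL·hr
Tail: C_last/k_e = 24.3/0.276 = 88.043
AUC_0→∞ (intranasal spray) = 604.225 + 88.043 = 692.268 ng/mL·hr
F = (AUC_ev/D_ev)/(AUC_iv/D_iv) = (692.268/150)/(4840/150) = 4.61512/32.2667 = 0.1430

F = 0.143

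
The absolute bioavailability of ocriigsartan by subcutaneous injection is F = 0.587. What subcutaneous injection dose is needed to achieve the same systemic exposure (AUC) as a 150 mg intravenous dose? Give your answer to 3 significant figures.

For equal systemic exposure: F × D_ev = D_iv
D_ev = D_iv / F = 150 / 0.587 = 255.537 mg

D_subcutaneous = 256 mg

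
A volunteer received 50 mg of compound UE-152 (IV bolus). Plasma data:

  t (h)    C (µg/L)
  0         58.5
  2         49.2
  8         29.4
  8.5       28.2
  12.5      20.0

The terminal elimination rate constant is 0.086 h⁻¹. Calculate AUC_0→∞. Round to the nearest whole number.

Trapezoidal AUC_0→12.5:
  [0→2]: (58.5+49.2)/2 × 2 = 107.7
  [2→8]: (49.2+29.4)/2 × 6 = 235.8
  [8→8.5]: (29.4+28.2)/2 × 0.5 = 14.4
  [8.5→12.5]: (28.2+20.0)/2 × 4 = 96.4
  Sum = 454.3 µg/L·h
Extrapolated tail: C_last / k_e = 20.0 / 0.086 = 232.558
AUC_0→∞ = 454.3 + 232.558 = 686.858 µg/L·h

AUC = 687 µg/L·h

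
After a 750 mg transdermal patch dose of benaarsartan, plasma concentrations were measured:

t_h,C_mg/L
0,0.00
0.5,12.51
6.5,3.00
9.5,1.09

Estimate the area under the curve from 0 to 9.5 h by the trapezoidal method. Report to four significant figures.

Trapezoidal AUC_0→9.5:
  [0→0.5]: (0.00+12.51)/2 × 0.5 = 3.1275
  [0.5→6.5]: (12.51+3.00)/2 × 6 = 46.53
  [6.5→9.5]: (3.00+1.09)/2 × 3 = 6.135
  Sum = 55.7925 mg/L·h

AUC = 55.79 mg/L·h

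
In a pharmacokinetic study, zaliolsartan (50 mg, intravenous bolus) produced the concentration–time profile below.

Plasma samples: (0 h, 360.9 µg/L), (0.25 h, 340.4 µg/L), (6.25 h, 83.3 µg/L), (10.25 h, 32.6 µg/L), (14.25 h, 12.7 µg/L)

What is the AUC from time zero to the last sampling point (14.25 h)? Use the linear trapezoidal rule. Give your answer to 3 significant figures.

AUC = 1680 µg/L·h

Trapezoidal AUC_0→14.25:
  [0→0.25]: (360.9+340.4)/2 × 0.25 = 87.6625
  [0.25→6.25]: (340.4+83.3)/2 × 6 = 1271.1
  [6.25→10.25]: (83.3+32.6)/2 × 4 = 231.8
  [10.25→14.25]: (32.6+12.7)/2 × 4 = 90.6
  Sum = 1681.1625 µg/L·h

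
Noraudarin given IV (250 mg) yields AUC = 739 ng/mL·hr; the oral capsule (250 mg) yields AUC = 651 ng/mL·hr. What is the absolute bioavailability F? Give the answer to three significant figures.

F = 0.881

F = (AUC_ev / D_ev) / (AUC_iv / D_iv)
  = (651/250) / (739/250)
  = 2.604 / 2.956 = 0.8809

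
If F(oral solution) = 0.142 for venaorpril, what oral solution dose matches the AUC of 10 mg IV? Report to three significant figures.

For equal systemic exposure: F × D_ev = D_iv
D_ev = D_iv / F = 10 / 0.142 = 70.4225 mg

D_oral = 70.4 mg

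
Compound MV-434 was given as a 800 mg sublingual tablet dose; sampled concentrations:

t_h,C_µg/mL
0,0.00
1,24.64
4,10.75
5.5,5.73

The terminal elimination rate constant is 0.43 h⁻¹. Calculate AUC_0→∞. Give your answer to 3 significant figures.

AUC = 91.1 µg/mL·h

Trapezoidal AUC_0→5.5:
  [0→1]: (0.00+24.64)/2 × 1 = 12.32
  [1→4]: (24.64+10.75)/2 × 3 = 53.085
  [4→5.5]: (10.75+5.73)/2 × 1.5 = 12.36
  Sum = 77.765 µg/mL·h
Extrapolated tail: C_last / k_e = 5.73 / 0.43 = 13.326
AUC_0→∞ = 77.765 + 13.326 = 91.091 µg/mL·h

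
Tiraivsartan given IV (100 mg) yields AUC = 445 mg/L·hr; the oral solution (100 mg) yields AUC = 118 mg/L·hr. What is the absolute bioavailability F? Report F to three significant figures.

F = 0.265

F = (AUC_ev / D_ev) / (AUC_iv / D_iv)
  = (118/100) / (445/100)
  = 1.18 / 4.45 = 0.2652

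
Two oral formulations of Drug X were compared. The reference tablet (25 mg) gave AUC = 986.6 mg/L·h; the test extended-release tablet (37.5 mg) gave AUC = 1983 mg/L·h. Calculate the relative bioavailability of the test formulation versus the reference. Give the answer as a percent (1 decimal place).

F_rel = 134.0%

F_rel = (AUC_test/D_test) / (AUC_ref/D_ref)
      = (1983/37.5) / (986.6/25)
      = 52.88 / 39.464 = 1.3400 = 134.00%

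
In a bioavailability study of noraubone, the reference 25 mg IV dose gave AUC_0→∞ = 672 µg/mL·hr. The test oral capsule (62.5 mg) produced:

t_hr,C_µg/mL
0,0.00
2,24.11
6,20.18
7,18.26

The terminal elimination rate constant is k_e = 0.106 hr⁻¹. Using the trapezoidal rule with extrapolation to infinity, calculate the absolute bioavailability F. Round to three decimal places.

Trapezoidal AUC_0→7 (oral capsule):
  [0→2]: (0.00+24.11)/2 × 2 = 24.11
  [2→6]: (24.11+20.18)/2 × 4 = 88.58
  [6→7]: (20.18+18.26)/2 × 1 = 19.22
  Sum = 131.91 µg/mL·hr
Tail: C_last/k_e = 18.26/0.106 = 172.264
AUC_0→∞ (oral capsule) = 131.91 + 172.264 = 304.174 µg/mL·hr
F = (AUC_ev/D_ev)/(AUC_iv/D_iv) = (304.174/62.5)/(672/25) = 4.866784/26.88 = 0.1811

F = 0.181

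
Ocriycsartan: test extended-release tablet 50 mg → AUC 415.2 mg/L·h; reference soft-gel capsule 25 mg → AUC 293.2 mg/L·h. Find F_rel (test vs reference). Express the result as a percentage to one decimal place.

F_rel = 70.8%

F_rel = (AUC_test/D_test) / (AUC_ref/D_ref)
      = (415.2/50) / (293.2/25)
      = 8.304 / 11.728 = 0.7080 = 70.80%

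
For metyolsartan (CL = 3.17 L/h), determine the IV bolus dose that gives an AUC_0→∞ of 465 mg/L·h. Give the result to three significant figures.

Dose_iv = CL × AUC_0→∞
     = 3.17 × 465 = 1474.05 mg

Dose = 1470 mg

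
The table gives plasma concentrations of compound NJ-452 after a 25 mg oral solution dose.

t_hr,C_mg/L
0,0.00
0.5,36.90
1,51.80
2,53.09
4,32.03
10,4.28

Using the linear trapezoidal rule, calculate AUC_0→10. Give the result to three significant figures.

Trapezoidal AUC_0→10:
  [0→0.5]: (0.00+36.90)/2 × 0.5 = 9.225
  [0.5→1]: (36.90+51.80)/2 × 0.5 = 22.175
  [1→2]: (51.80+53.09)/2 × 1 = 52.445
  [2→4]: (53.09+32.03)/2 × 2 = 85.12
  [4→10]: (32.03+4.28)/2 × 6 = 108.93
  Sum = 277.895 mg/L·hr

AUC = 278 mg/L·hr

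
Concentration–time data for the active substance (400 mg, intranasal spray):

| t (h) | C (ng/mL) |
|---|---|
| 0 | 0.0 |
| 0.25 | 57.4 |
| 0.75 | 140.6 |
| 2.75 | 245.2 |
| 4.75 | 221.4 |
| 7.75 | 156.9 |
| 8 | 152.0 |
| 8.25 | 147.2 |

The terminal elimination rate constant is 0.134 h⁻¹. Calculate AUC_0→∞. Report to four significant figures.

AUC = 2651 ng/mL·h

Trapezoidal AUC_0→8.25:
  [0→0.25]: (0.0+57.4)/2 × 0.25 = 7.175
  [0.25→0.75]: (57.4+140.6)/2 × 0.5 = 49.5
  [0.75→2.75]: (140.6+245.2)/2 × 2 = 385.8
  [2.75→4.75]: (245.2+221.4)/2 × 2 = 466.6
  [4.75→7.75]: (221.4+156.9)/2 × 3 = 567.45
  [7.75→8]: (156.9+152.0)/2 × 0.25 = 38.6125
  [8→8.25]: (152.0+147.2)/2 × 0.25 = 37.4
  Sum = 1552.5375 ng/mL·h
Extrapolated tail: C_last / k_e = 147.2 / 0.134 = 1098.507
AUC_0→∞ = 1552.5375 + 1098.507 = 2651.0445 ng/mL·h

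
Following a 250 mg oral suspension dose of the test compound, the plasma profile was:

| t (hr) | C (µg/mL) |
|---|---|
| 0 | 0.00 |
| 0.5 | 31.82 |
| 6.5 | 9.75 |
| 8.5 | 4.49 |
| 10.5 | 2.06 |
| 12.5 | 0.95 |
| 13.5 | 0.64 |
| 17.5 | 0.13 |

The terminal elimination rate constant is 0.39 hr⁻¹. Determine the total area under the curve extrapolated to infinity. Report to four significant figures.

AUC = 159.1 µg/mL·hr

Trapezoidal AUC_0→17.5:
  [0→0.5]: (0.00+31.82)/2 × 0.5 = 7.955
  [0.5→6.5]: (31.82+9.75)/2 × 6 = 124.71
  [6.5→8.5]: (9.75+4.49)/2 × 2 = 14.24
  [8.5→10.5]: (4.49+2.06)/2 × 2 = 6.55
  [10.5→12.5]: (2.06+0.95)/2 × 2 = 3.01
  [12.5→13.5]: (0.95+0.64)/2 × 1 = 0.795
  [13.5→17.5]: (0.64+0.13)/2 × 4 = 1.54
  Sum = 158.8 µg/mL·hr
Extrapolated tail: C_last / k_e = 0.13 / 0.39 = 0.333
AUC_0→∞ = 158.8 + 0.333 = 159.133 µg/mL·hr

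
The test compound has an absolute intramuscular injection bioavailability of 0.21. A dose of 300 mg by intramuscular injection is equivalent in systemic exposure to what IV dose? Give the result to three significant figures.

D_iv = 63.0 mg

Systemic exposure from an extravascular dose = F × D_ev, so the equivalent IV dose is F × D_ev.
D_iv = F × D_ev = 0.21 × 300 = 63 mg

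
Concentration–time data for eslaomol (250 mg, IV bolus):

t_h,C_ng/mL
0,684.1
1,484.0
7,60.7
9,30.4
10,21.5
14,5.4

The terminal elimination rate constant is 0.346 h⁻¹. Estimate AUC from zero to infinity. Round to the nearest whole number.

Trapezoidal AUC_0→14:
  [0→1]: (684.1+484.0)/2 × 1 = 584.05
  [1→7]: (484.0+60.7)/2 × 6 = 1634.1
  [7→9]: (60.7+30.4)/2 × 2 = 91.1
  [9→10]: (30.4+21.5)/2 × 1 = 25.95
  [10→14]: (21.5+5.4)/2 × 4 = 53.8
  Sum = 2389.0 ng/mL·h
Extrapolated tail: C_last / k_e = 5.4 / 0.346 = 15.607
AUC_0→∞ = 2389.0 + 15.607 = 2404.607 ng/mL·h

AUC = 2405 ng/mL·h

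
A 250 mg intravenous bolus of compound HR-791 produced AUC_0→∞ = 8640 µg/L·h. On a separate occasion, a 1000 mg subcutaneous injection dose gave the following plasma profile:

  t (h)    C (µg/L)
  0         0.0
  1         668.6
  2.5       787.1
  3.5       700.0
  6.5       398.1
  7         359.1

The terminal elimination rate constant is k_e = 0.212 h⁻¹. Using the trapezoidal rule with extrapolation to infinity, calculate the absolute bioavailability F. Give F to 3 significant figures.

F = 0.165

Trapezoidal AUC_0→7 (subcutaneous injection):
  [0→1]: (0.0+668.6)/2 × 1 = 334.3
  [1→2.5]: (668.6+787.1)/2 × 1.5 = 1091.775
  [2.5→3.5]: (787.1+700.0)/2 × 1 = 743.55
  [3.5→6.5]: (700.0+398.1)/2 × 3 = 1647.15
  [6.5→7]: (398.1+359.1)/2 × 0.5 = 189.3
  Sum = 4006.075 µg/L·h
Tail: C_last/k_e = 359.1/0.212 = 1693.868
AUC_0→∞ (subcutaneous injection) = 4006.075 + 1693.868 = 5699.943 µg/L·h
F = (AUC_ev/D_ev)/(AUC_iv/D_iv) = (5699.943/1000)/(8640/250) = 5.699943/34.56 = 0.1649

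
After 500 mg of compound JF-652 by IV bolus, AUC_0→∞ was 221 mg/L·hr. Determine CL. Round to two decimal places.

CL = 2.26 L/hr

CL = Dose_iv / AUC_0→∞
   = 500 / 221 = 2.26244 L/hr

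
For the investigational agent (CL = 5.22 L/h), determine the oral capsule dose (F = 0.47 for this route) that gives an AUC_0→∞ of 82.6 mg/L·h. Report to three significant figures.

Dose = 917 mg

Dose = CL × AUC_0→∞ / F
     = 5.22 × 82.6 / 0.47 = 917.387 mg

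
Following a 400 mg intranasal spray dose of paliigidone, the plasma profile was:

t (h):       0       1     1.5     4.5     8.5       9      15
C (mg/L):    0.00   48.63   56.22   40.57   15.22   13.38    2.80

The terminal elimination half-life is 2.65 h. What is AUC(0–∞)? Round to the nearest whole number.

Trapezoidal AUC_0→15:
  [0→1]: (0.00+48.63)/2 × 1 = 24.315
  [1→1.5]: (48.63+56.22)/2 × 0.5 = 26.2125
  [1.5→4.5]: (56.22+40.57)/2 × 3 = 145.185
  [4.5→8.5]: (40.57+15.22)/2 × 4 = 111.58
  [8.5→9]: (15.22+13.38)/2 × 0.5 = 7.15
  [9→15]: (13.38+2.80)/2 × 6 = 48.54
  Sum = 362.9825 mg/L·h
k_e = ln2 / t½ = 0.693147 / 2.65 = 0.2616 h^-1
Extrapolated tail: C_last / k_e = 2.80 / 0.2616 = 10.703
AUC_0→∞ = 362.9825 + 10.703 = 373.6855 mg/L·h

AUC = 374 mg/L·h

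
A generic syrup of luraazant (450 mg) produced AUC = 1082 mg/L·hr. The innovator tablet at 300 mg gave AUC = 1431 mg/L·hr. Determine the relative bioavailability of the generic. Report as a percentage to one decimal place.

F_rel = (AUC_test/D_test) / (AUC_ref/D_ref)
      = (1082/450) / (1431/300)
      = 2.40444 / 4.77 = 0.5041 = 50.41%

F_rel = 50.4%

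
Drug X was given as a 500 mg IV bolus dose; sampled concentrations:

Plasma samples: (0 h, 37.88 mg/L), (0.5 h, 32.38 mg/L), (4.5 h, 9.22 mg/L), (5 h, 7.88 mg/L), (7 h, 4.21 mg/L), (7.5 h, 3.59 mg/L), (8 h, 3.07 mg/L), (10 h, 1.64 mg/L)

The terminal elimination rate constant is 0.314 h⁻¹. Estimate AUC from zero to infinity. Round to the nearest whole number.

AUC = 131 mg/L·h

Trapezoidal AUC_0→10:
  [0→0.5]: (37.88+32.38)/2 × 0.5 = 17.565
  [0.5→4.5]: (32.38+9.22)/2 × 4 = 83.2
  [4.5→5]: (9.22+7.88)/2 × 0.5 = 4.275
  [5→7]: (7.88+4.21)/2 × 2 = 12.09
  [7→7.5]: (4.21+3.59)/2 × 0.5 = 1.95
  [7.5→8]: (3.59+3.07)/2 × 0.5 = 1.665
  [8→10]: (3.07+1.64)/2 × 2 = 4.71
  Sum = 125.455 mg/L·h
Extrapolated tail: C_last / k_e = 1.64 / 0.314 = 5.223
AUC_0→∞ = 125.455 + 5.223 = 130.678 mg/L·h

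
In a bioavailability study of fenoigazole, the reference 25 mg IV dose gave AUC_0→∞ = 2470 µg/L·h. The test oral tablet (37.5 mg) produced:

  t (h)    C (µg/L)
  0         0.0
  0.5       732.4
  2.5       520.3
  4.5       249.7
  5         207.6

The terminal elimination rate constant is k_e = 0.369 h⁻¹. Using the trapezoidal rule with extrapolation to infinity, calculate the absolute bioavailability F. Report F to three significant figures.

F = 0.778

Trapezoidal AUC_0→5 (oral tablet):
  [0→0.5]: (0.0+732.4)/2 × 0.5 = 183.1
  [0.5→2.5]: (732.4+520.3)/2 × 2 = 1252.7
  [2.5→4.5]: (520.3+249.7)/2 × 2 = 770.0
  [4.5→5]: (249.7+207.6)/2 × 0.5 = 114.325
  Sum = 2320.125 µg/L·h
Tail: C_last/k_e = 207.6/0.369 = 562.602
AUC_0→∞ (oral tablet) = 2320.125 + 562.602 = 2882.727 µg/L·h
F = (AUC_ev/D_ev)/(AUC_iv/D_iv) = (2882.727/37.5)/(2470/25) = 76.87272/98.8 = 0.7781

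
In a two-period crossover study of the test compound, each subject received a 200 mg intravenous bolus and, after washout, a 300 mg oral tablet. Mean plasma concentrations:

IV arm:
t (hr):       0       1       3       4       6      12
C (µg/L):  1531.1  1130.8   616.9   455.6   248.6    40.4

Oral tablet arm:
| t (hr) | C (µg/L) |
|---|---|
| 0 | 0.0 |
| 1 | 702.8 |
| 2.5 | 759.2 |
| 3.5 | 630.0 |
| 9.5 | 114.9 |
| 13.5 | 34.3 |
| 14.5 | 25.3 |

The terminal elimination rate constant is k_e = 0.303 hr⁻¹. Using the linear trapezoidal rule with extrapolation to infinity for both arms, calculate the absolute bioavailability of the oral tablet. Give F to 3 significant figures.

Trapezoidal AUC_0→12 (IV):
  [0→1]: (1531.1+1130.8)/2 × 1 = 1330.95
  [1→3]: (1130.8+616.9)/2 × 2 = 1747.7
  [3→4]: (616.9+455.6)/2 × 1 = 536.25
  [4→6]: (455.6+248.6)/2 × 2 = 704.2
  [6→12]: (248.6+40.4)/2 × 6 = 867.0
  Sum = 5186.1 µg/L·hr
IV tail: 40.4/0.303 = 133.333; AUC_iv,0→∞ = 5186.1 + 133.333 = 5319.433 µg/L·hr
Trapezoidal AUC_0→14.5 (oral tablet):
  [0→1]: (0.0+702.8)/2 × 1 = 351.4
  [1→2.5]: (702.8+759.2)/2 × 1.5 = 1096.5
  [2.5→3.5]: (759.2+630.0)/2 × 1 = 694.6
  [3.5→9.5]: (630.0+114.9)/2 × 6 = 2234.7
  [9.5→13.5]: (114.9+34.3)/2 × 4 = 298.4
  [13.5→14.5]: (34.3+25.3)/2 × 1 = 29.8
  Sum = 4705.4 µg/L·hr
oral tablet tail: 25.3/0.303 = 83.498; AUC_ev,0→∞ = 4705.4 + 83.498 = 4788.898 µg/L·hr
F = (AUC_ev/D_ev)/(AUC_iv/D_iv) = (4788.898/300)/(5319.433/200) = 15.963/26.597165 = 0.6002

F = 0.600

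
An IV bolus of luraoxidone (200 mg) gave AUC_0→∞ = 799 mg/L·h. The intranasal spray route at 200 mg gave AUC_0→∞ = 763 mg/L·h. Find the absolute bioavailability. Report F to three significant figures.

F = 0.955

F = (AUC_ev / D_ev) / (AUC_iv / D_iv)
  = (763/200) / (799/200)
  = 3.815 / 3.995 = 0.9549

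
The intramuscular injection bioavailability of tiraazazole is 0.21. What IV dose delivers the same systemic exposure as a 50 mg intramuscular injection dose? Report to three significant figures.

D_iv = 10.5 mg

Systemic exposure from an extravascular dose = F × D_ev, so the equivalent IV dose is F × D_ev.
D_iv = F × D_ev = 0.21 × 50 = 10.5 mg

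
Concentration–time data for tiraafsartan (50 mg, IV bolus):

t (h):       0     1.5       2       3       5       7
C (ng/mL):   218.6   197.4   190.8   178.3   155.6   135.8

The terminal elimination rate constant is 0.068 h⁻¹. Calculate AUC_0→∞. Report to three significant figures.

Trapezoidal AUC_0→7:
  [0→1.5]: (218.6+197.4)/2 × 1.5 = 312.0
  [1.5→2]: (197.4+190.8)/2 × 0.5 = 97.05
  [2→3]: (190.8+178.3)/2 × 1 = 184.55
  [3→5]: (178.3+155.6)/2 × 2 = 333.9
  [5→7]: (155.6+135.8)/2 × 2 = 291.4
  Sum = 1218.9 ng/mL·h
Extrapolated tail: C_last / k_e = 135.8 / 0.068 = 1997.059
AUC_0→∞ = 1218.9 + 1997.059 = 3215.959 ng/mL·h

AUC = 3220 ng/mL·h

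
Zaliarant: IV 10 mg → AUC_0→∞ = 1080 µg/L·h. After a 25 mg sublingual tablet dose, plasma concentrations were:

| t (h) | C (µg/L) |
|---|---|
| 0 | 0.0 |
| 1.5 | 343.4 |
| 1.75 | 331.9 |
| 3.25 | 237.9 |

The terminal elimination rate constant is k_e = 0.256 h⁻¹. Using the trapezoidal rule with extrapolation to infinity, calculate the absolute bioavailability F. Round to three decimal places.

F = 0.629

Trapezoidal AUC_0→3.25 (sublingual tablet):
  [0→1.5]: (0.0+343.4)/2 × 1.5 = 257.55
  [1.5→1.75]: (343.4+331.9)/2 × 0.25 = 84.4125
  [1.75→3.25]: (331.9+237.9)/2 × 1.5 = 427.35
  Sum = 769.3125 µg/L·h
Tail: C_last/k_e = 237.9/0.256 = 929.297
AUC_0→∞ (sublingual tablet) = 769.3125 + 929.297 = 1698.6095 µg/L·h
F = (AUC_ev/D_ev)/(AUC_iv/D_iv) = (1698.6095/25)/(1080/10) = 67.94438/108 = 0.6291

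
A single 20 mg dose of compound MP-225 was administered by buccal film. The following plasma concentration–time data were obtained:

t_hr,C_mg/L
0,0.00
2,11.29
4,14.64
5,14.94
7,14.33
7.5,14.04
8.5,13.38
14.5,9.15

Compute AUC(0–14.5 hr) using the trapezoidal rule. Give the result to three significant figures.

AUC = 170 mg/L·hr

Trapezoidal AUC_0→14.5:
  [0→2]: (0.00+11.29)/2 × 2 = 11.29
  [2→4]: (11.29+14.64)/2 × 2 = 25.93
  [4→5]: (14.64+14.94)/2 × 1 = 14.79
  [5→7]: (14.94+14.33)/2 × 2 = 29.27
  [7→7.5]: (14.33+14.04)/2 × 0.5 = 7.0925
  [7.5→8.5]: (14.04+13.38)/2 × 1 = 13.71
  [8.5→14.5]: (13.38+9.15)/2 × 6 = 67.59
  Sum = 169.6725 mg/L·hr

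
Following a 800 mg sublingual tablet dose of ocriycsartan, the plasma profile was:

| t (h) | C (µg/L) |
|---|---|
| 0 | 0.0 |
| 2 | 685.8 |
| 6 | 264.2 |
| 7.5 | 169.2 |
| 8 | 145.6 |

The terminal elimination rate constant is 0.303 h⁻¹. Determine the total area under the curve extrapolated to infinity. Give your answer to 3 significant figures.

AUC = 3470 µg/L·h

Trapezoidal AUC_0→8:
  [0→2]: (0.0+685.8)/2 × 2 = 685.8
  [2→6]: (685.8+264.2)/2 × 4 = 1900.0
  [6→7.5]: (264.2+169.2)/2 × 1.5 = 325.05
  [7.5→8]: (169.2+145.6)/2 × 0.5 = 78.7
  Sum = 2989.55 µg/L·h
Extrapolated tail: C_last / k_e = 145.6 / 0.303 = 480.528
AUC_0→∞ = 2989.55 + 480.528 = 3470.078 µg/L·h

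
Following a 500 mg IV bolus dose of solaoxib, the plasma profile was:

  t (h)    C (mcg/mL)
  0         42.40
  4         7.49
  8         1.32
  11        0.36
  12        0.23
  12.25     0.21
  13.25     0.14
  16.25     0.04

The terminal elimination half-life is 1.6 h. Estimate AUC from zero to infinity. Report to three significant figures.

AUC = 121 mcg/mL·h

Trapezoidal AUC_0→16.25:
  [0→4]: (42.40+7.49)/2 × 4 = 99.78
  [4→8]: (7.49+1.32)/2 × 4 = 17.62
  [8→11]: (1.32+0.36)/2 × 3 = 2.52
  [11→12]: (0.36+0.23)/2 × 1 = 0.295
  [12→12.25]: (0.23+0.21)/2 × 0.25 = 0.055
  [12.25→13.25]: (0.21+0.14)/2 × 1 = 0.175
  [13.25→16.25]: (0.14+0.04)/2 × 3 = 0.27
  Sum = 120.715 mcg/mL·h
k_e = ln2 / t½ = 0.693147 / 1.6 = 0.4332 h^-1
Extrapolated tail: C_last / k_e = 0.04 / 0.4332 = 0.092
AUC_0→∞ = 120.715 + 0.092 = 120.807 mcg/mL·h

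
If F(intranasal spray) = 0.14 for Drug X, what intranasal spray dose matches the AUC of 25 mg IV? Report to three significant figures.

For equal systemic exposure: F × D_ev = D_iv
D_ev = D_iv / F = 25 / 0.14 = 178.571 mg

D_intranasal = 179 mg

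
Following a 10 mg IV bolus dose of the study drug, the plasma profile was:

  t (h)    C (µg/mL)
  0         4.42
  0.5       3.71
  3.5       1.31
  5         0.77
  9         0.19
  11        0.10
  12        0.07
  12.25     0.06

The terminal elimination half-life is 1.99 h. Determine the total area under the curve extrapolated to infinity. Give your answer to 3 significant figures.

AUC = 13.6 µg/mL·h

Trapezoidal AUC_0→12.25:
  [0→0.5]: (4.42+3.71)/2 × 0.5 = 2.0325
  [0.5→3.5]: (3.71+1.31)/2 × 3 = 7.53
  [3.5→5]: (1.31+0.77)/2 × 1.5 = 1.56
  [5→9]: (0.77+0.19)/2 × 4 = 1.92
  [9→11]: (0.19+0.10)/2 × 2 = 0.29
  [11→12]: (0.10+0.07)/2 × 1 = 0.085
  [12→12.25]: (0.07+0.06)/2 × 0.25 = 0.01625
  Sum = 13.43375 µg/mL·h
k_e = ln2 / t½ = 0.693147 / 1.99 = 0.3483 h^-1
Extrapolated tail: C_last / k_e = 0.06 / 0.3483 = 0.172
AUC_0→∞ = 13.43375 + 0.172 = 13.60575 µg/mL·h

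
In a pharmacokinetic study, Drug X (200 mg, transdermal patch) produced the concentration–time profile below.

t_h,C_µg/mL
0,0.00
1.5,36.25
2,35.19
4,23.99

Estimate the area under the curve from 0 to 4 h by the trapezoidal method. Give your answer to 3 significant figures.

Trapezoidal AUC_0→4:
  [0→1.5]: (0.00+36.25)/2 × 1.5 = 27.1875
  [1.5→2]: (36.25+35.19)/2 × 0.5 = 17.86
  [2→4]: (35.19+23.99)/2 × 2 = 59.18
  Sum = 104.2275 µg/mL·h

AUC = 104 µg/mL·h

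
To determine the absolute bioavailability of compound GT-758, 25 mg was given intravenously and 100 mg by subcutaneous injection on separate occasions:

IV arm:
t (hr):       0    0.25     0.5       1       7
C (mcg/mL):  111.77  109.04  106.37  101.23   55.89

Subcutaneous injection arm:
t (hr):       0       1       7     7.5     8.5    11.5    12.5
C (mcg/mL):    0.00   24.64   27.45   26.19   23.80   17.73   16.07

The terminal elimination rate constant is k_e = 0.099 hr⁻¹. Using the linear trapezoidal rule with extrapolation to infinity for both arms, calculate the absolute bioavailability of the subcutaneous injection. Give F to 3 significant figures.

F = 0.0982

Trapezoidal AUC_0→7 (IV):
  [0→0.25]: (111.77+109.04)/2 × 0.25 = 27.60125
  [0.25→0.5]: (109.04+106.37)/2 × 0.25 = 26.92625
  [0.5→1]: (106.37+101.23)/2 × 0.5 = 51.9
  [1→7]: (101.23+55.89)/2 × 6 = 471.36
  Sum = 577.7875 mcg/mL·hr
IV tail: 55.89/0.099 = 564.545; AUC_iv,0→∞ = 577.7875 + 564.545 = 1142.3325 mcg/mL·hr
Trapezoidal AUC_0→12.5 (subcutaneous injection):
  [0→1]: (0.00+24.64)/2 × 1 = 12.32
  [1→7]: (24.64+27.45)/2 × 6 = 156.27
  [7→7.5]: (27.45+26.19)/2 × 0.5 = 13.41
  [7.5→8.5]: (26.19+23.80)/2 × 1 = 24.995
  [8.5→11.5]: (23.80+17.73)/2 × 3 = 62.295
  [11.5→12.5]: (17.73+16.07)/2 × 1 = 16.9
  Sum = 286.19 mcg/mL·hr
subcutaneous injection tail: 16.07/0.099 = 162.323; AUC_ev,0→∞ = 286.19 + 162.323 = 448.513 mcg/mL·hr
F = (AUC_ev/D_ev)/(AUC_iv/D_iv) = (448.513/100)/(1142.3325/25) = 4.48513/45.6933 = 0.0982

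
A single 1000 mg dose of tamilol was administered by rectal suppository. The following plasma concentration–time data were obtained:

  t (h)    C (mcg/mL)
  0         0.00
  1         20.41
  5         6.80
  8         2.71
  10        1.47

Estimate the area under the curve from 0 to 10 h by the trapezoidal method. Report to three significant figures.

Trapezoidal AUC_0→10:
  [0→1]: (0.00+20.41)/2 × 1 = 10.205
  [1→5]: (20.41+6.80)/2 × 4 = 54.42
  [5→8]: (6.80+2.71)/2 × 3 = 14.265
  [8→10]: (2.71+1.47)/2 × 2 = 4.18
  Sum = 83.07 mcg/mL·h

AUC = 83.1 mcg/mL·h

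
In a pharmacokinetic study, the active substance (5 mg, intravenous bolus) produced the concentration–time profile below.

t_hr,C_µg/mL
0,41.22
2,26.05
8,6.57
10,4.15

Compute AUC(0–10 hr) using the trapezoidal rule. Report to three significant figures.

Trapezoidal AUC_0→10:
  [0→2]: (41.22+26.05)/2 × 2 = 67.27
  [2→8]: (26.05+6.57)/2 × 6 = 97.86
  [8→10]: (6.57+4.15)/2 × 2 = 10.72
  Sum = 175.85 µg/mL·hr

AUC = 176 µg/mL·hr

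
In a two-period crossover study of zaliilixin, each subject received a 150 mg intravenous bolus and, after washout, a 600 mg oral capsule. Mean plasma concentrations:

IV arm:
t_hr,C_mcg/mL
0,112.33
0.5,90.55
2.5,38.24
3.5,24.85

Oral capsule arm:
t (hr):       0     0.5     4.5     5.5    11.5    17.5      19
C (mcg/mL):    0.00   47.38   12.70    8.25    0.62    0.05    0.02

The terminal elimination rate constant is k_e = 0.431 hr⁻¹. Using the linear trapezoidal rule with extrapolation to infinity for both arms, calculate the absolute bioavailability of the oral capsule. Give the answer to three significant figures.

Trapezoidal AUC_0→3.5 (IV):
  [0→0.5]: (112.33+90.55)/2 × 0.5 = 50.72
  [0.5→2.5]: (90.55+38.24)/2 × 2 = 128.79
  [2.5→3.5]: (38.24+24.85)/2 × 1 = 31.545
  Sum = 211.055 mcg/mL·hr
IV tail: 24.85/0.431 = 57.657; AUC_iv,0→∞ = 211.055 + 57.657 = 268.712 mcg/mL·hr
Trapezoidal AUC_0→19 (oral capsule):
  [0→0.5]: (0.00+47.38)/2 × 0.5 = 11.845
  [0.5→4.5]: (47.38+12.70)/2 × 4 = 120.16
  [4.5→5.5]: (12.70+8.25)/2 × 1 = 10.475
  [5.5→11.5]: (8.25+0.62)/2 × 6 = 26.61
  [11.5→17.5]: (0.62+0.05)/2 × 6 = 2.01
  [17.5→19]: (0.05+0.02)/2 × 1.5 = 0.0525
  Sum = 171.1525 mcg/mL·hr
oral capsule tail: 0.02/0.431 = 0.046; AUC_ev,0→∞ = 171.1525 + 0.046 = 171.1985 mcg/mL·hr
F = (AUC_ev/D_ev)/(AUC_iv/D_iv) = (171.1985/600)/(268.712/150) = 0.285331/1.79141 = 0.1593

F = 0.159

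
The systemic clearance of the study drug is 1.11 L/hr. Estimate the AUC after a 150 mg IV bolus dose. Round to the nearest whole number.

AUC_0→∞ = Dose_iv / CL
        = 150 / 1.11 = 135.135 mg/L·hr

AUC = 135 mg/L·hr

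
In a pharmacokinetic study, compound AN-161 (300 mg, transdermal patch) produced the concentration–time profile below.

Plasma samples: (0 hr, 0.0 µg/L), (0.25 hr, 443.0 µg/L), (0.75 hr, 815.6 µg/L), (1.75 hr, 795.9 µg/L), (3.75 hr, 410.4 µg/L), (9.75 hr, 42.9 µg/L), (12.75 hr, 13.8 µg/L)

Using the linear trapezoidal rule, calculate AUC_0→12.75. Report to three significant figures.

AUC = 3830 µg/L·hr

Trapezoidal AUC_0→12.75:
  [0→0.25]: (0.0+443.0)/2 × 0.25 = 55.375
  [0.25→0.75]: (443.0+815.6)/2 × 0.5 = 314.65
  [0.75→1.75]: (815.6+795.9)/2 × 1 = 805.75
  [1.75→3.75]: (795.9+410.4)/2 × 2 = 1206.3
  [3.75→9.75]: (410.4+42.9)/2 × 6 = 1359.9
  [9.75→12.75]: (42.9+13.8)/2 × 3 = 85.05
  Sum = 3827.025 µg/L·hr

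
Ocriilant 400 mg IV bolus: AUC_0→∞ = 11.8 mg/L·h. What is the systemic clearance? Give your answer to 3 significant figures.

CL = 33.9 L/h

CL = Dose_iv / AUC_0→∞
   = 400 / 11.8 = 33.8983 L/h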